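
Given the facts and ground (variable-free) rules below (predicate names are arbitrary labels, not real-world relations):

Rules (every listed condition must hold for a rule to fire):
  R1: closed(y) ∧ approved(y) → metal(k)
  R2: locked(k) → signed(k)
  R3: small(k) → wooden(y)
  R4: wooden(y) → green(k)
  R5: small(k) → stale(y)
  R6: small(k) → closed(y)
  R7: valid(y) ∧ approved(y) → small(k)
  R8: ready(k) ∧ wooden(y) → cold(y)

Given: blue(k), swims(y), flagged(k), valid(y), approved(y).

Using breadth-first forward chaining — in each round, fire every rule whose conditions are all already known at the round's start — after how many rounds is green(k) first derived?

Round 1 — R7, derive small(k).
Round 2 — R3, R5, R6, derive wooden(y), stale(y), closed(y).
Round 3 — R1, R4, derive metal(k), green(k).
green(k) first appears in round 3.

3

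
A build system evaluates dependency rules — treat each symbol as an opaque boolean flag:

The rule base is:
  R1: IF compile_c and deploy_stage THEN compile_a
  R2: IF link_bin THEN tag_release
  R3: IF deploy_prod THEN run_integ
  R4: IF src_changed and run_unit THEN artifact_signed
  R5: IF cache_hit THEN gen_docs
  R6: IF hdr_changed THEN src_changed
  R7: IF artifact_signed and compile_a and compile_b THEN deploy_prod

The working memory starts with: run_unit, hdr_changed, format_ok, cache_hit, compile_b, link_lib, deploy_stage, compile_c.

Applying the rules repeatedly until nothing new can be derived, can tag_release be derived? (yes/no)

[1] R1 [IF compile_c and deploy_stage THEN compile_a]; R5 [IF cache_hit THEN gen_docs]; R6 [IF hdr_changed THEN src_changed]. ⇒ new: compile_a, gen_docs, src_changed.
[2] R4 [IF src_changed and run_unit THEN artifact_signed]. ⇒ new: artifact_signed.
[3] R7 [IF artifact_signed and compile_a and compile_b THEN deploy_prod]. ⇒ new: deploy_prod.
[4] R3 [IF deploy_prod THEN run_integ]. ⇒ new: run_integ.
Fixed point reached. tag_release is concluded only by R2; R2 needs link_bin (never derived).

no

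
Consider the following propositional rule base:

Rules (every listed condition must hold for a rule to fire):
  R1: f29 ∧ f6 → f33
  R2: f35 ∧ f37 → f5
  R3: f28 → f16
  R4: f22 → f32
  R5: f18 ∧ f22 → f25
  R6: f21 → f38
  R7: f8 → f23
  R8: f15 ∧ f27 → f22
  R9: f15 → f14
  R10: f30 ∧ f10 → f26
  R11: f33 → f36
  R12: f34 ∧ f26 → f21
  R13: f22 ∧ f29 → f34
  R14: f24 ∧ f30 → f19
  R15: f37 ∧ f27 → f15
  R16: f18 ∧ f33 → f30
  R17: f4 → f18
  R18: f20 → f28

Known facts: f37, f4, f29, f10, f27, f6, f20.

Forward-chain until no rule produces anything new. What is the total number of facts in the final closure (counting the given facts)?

Round 1: R1 [f29 ∧ f6 → f33]; R15 [f37 ∧ f27 → f15]; R17 [f4 → f18]; R18 [f20 → f28]. Adds f33, f15, f18, f28.
Round 2: R3 [f28 → f16]; R8 [f15 ∧ f27 → f22]; R9 [f15 → f14]; R11 [f33 → f36]; R16 [f18 ∧ f33 → f30]. Adds f16, f22, f14, f36, f30.
Round 3: R4 [f22 → f32]; R5 [f18 ∧ f22 → f25]; R10 [f30 ∧ f10 → f26]; R13 [f22 ∧ f29 → f34]. Adds f32, f25, f26, f34.
Round 4: R12 [f34 ∧ f26 → f21]. Adds f21.
Round 5: R6 [f21 → f38]. Adds f38.
Closure: {f10, f14, f15, f16, f18, f20, f21, f22, f25, f26, f27, f28, f29, f30, f32, f33, f34, f36, f37, f38, f4, f6} — 22 facts.

22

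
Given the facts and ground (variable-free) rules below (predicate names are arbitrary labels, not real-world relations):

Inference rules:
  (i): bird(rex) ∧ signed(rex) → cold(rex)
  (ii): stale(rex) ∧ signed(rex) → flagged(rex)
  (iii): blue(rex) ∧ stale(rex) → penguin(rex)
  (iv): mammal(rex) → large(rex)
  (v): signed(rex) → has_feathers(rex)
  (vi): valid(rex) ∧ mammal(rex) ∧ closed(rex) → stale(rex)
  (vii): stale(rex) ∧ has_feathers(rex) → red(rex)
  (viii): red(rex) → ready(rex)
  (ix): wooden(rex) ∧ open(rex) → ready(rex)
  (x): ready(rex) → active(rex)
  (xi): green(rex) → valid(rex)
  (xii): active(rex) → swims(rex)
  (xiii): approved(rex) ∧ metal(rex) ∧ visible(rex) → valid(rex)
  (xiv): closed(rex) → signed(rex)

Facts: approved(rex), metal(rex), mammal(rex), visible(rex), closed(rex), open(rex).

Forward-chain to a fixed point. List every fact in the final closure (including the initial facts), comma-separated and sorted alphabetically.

active(rex), approved(rex), closed(rex), flagged(rex), has_feathers(rex), large(rex), mammal(rex), metal(rex), open(rex), ready(rex), red(rex), signed(rex), stale(rex), swims(rex), valid(rex), visible(rex)

Round 1: (iv) [mammal(rex) → large(rex)]; (xiii) [approved(rex) ∧ metal(rex) ∧ visible(rex) → valid(rex)]; (xiv) [closed(rex) → signed(rex)]. New: large(rex), valid(rex), signed(rex).
Round 2: (v) [signed(rex) → has_feathers(rex)]; (vi) [valid(rex) ∧ mammal(rex) ∧ closed(rex) → stale(rex)]. New: has_feathers(rex), stale(rex).
Round 3: (ii) [stale(rex) ∧ signed(rex) → flagged(rex)]; (vii) [stale(rex) ∧ has_feathers(rex) → red(rex)]. New: flagged(rex), red(rex).
Round 4: (viii) [red(rex) → ready(rex)]. New: ready(rex).
Round 5: (x) [ready(rex) → active(rex)]. New: active(rex).
Round 6: (xii) [active(rex) → swims(rex)]. New: swims(rex).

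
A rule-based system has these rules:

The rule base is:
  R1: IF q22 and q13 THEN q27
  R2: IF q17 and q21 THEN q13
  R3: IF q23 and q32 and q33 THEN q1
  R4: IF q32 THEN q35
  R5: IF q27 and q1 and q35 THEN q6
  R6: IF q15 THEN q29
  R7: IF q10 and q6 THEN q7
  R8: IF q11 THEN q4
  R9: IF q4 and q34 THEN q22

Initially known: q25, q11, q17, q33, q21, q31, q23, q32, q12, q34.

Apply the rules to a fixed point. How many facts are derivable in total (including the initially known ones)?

Round 1 — R2, R3, R4, R8, derive q13, q1, q35, q4.
Round 2 — R9, derive q22.
Round 3 — R1, derive q27.
Round 4 — R5, derive q6.
Closure: {q1, q11, q12, q13, q17, q21, q22, q23, q25, q27, q31, q32, q33, q34, q35, q4, q6} — 17 facts.

17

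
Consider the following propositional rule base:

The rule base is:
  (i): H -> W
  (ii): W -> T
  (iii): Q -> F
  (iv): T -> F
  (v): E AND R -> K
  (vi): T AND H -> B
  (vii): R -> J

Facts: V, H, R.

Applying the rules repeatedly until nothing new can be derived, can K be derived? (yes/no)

no

Round 1 fires (i), (vii), giving W, J.
Round 2 fires (ii), giving T.
Round 3 fires (iv), (vi), giving F, B.
Fixed point reached. K is concluded only by (v); (v) needs E (never derived).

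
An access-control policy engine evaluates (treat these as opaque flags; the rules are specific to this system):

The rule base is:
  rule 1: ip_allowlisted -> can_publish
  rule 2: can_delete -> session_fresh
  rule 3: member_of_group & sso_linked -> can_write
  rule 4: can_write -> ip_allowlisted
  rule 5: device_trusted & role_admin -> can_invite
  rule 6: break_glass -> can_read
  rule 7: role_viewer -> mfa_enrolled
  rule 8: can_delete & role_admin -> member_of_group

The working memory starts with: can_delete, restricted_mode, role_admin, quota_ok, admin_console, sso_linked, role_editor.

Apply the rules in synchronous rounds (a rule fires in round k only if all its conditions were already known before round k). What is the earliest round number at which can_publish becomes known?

4

Round 1 — rule 2, rule 8, derive session_fresh, member_of_group.
Round 2 — rule 3, derive can_write.
Round 3 — rule 4, derive ip_allowlisted.
Round 4 — rule 1, derive can_publish.
can_publish first appears in round 4.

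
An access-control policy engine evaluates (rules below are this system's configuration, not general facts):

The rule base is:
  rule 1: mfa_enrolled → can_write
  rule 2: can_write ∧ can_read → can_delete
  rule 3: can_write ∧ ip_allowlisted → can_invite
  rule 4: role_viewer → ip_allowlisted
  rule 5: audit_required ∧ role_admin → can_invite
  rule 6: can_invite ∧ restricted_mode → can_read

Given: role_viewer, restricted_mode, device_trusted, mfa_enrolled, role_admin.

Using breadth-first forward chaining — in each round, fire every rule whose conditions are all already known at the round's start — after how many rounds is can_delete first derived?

Round 1 fires rule 1, rule 4, giving can_write, ip_allowlisted.
Round 2 fires rule 3, giving can_invite.
Round 3 fires rule 6, giving can_read.
Round 4 fires rule 2, giving can_delete.
can_delete first appears in round 4.

4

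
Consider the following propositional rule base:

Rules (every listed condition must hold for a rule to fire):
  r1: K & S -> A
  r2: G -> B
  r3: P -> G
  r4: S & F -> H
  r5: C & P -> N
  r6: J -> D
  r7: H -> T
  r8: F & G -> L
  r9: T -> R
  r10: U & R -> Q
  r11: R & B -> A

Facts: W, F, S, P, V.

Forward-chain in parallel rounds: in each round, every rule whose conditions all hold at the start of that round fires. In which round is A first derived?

4

Round 1: r3 [P -> G]; r4 [S & F -> H]. Adds G, H.
Round 2: r2 [G -> B]; r7 [H -> T]; r8 [F & G -> L]. Adds B, T, L.
Round 3: r9 [T -> R]. Adds R.
Round 4: r11 [R & B -> A]. Adds A.
A first appears in round 4.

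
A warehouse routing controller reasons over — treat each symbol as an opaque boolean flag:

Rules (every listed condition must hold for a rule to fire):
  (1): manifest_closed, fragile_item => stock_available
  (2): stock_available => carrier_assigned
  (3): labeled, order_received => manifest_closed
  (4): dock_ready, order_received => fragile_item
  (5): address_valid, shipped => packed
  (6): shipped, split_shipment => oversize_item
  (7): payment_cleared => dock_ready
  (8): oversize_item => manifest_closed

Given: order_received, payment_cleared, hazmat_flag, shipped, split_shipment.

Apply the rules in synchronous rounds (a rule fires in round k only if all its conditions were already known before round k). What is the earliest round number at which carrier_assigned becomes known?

Round 1: (6) [shipped, split_shipment => oversize_item]; (7) [payment_cleared => dock_ready]. Adds oversize_item, dock_ready.
Round 2: (4) [dock_ready, order_received => fragile_item]; (8) [oversize_item => manifest_closed]. Adds fragile_item, manifest_closed.
Round 3: (1) [manifest_closed, fragile_item => stock_available]. Adds stock_available.
Round 4: (2) [stock_available => carrier_assigned]. Adds carrier_assigned.
carrier_assigned first appears in round 4.

4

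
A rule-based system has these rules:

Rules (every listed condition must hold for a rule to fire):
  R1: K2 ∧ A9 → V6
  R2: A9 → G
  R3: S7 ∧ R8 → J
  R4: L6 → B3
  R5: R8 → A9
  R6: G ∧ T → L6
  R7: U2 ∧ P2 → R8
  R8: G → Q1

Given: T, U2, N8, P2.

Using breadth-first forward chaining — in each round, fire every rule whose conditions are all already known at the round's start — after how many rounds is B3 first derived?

Round 1: R7 [U2 ∧ P2 → R8]. Adds R8.
Round 2: R5 [R8 → A9]. Adds A9.
Round 3: R2 [A9 → G]. Adds G.
Round 4: R6 [G ∧ T → L6]; R8 [G → Q1]. Adds L6, Q1.
Round 5: R4 [L6 → B3]. Adds B3.
B3 first appears in round 5.

5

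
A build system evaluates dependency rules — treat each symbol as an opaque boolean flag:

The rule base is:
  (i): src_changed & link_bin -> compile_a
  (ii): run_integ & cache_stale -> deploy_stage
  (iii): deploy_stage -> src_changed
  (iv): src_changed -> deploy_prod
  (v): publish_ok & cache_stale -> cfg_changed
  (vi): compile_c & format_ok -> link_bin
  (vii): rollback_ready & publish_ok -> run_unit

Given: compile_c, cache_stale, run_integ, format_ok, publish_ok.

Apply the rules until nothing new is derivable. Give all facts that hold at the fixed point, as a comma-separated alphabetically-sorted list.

cache_stale, cfg_changed, compile_a, compile_c, deploy_prod, deploy_stage, format_ok, link_bin, publish_ok, run_integ, src_changed

Round 1: (ii) [run_integ & cache_stale -> deploy_stage]; (v) [publish_ok & cache_stale -> cfg_changed]; (vi) [compile_c & format_ok -> link_bin]. Adds deploy_stage, cfg_changed, link_bin.
Round 2: (iii) [deploy_stage -> src_changed]. Adds src_changed.
Round 3: (i) [src_changed & link_bin -> compile_a]; (iv) [src_changed -> deploy_prod]. Adds compile_a, deploy_prod.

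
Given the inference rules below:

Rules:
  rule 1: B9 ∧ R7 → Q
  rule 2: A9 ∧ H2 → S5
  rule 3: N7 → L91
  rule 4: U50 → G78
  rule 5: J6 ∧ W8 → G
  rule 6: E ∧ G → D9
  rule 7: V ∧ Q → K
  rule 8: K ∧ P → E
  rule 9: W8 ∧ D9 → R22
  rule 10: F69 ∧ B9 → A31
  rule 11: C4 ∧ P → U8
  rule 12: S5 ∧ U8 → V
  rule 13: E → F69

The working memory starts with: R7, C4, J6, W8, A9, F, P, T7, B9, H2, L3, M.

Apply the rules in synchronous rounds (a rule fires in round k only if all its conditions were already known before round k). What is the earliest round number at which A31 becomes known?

6

Round 1: rule 1 [B9 ∧ R7 → Q]; rule 2 [A9 ∧ H2 → S5]; rule 5 [J6 ∧ W8 → G]; rule 11 [C4 ∧ P → U8]. New: Q, S5, G, U8.
Round 2: rule 12 [S5 ∧ U8 → V]. New: V.
Round 3: rule 7 [V ∧ Q → K]. New: K.
Round 4: rule 8 [K ∧ P → E]. New: E.
Round 5: rule 6 [E ∧ G → D9]; rule 13 [E → F69]. New: D9, F69.
Round 6: rule 9 [W8 ∧ D9 → R22]; rule 10 [F69 ∧ B9 → A31]. New: R22, A31.
A31 first appears in round 6.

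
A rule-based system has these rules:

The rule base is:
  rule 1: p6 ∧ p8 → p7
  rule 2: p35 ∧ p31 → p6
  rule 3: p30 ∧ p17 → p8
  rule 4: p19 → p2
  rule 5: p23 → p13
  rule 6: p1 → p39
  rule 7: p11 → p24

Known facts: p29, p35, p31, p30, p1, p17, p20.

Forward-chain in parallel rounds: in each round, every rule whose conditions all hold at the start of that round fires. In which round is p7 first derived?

Round 1 — rule 2, rule 3, rule 6, derive p6, p8, p39.
Round 2 — rule 1, derive p7.
p7 first appears in round 2.

2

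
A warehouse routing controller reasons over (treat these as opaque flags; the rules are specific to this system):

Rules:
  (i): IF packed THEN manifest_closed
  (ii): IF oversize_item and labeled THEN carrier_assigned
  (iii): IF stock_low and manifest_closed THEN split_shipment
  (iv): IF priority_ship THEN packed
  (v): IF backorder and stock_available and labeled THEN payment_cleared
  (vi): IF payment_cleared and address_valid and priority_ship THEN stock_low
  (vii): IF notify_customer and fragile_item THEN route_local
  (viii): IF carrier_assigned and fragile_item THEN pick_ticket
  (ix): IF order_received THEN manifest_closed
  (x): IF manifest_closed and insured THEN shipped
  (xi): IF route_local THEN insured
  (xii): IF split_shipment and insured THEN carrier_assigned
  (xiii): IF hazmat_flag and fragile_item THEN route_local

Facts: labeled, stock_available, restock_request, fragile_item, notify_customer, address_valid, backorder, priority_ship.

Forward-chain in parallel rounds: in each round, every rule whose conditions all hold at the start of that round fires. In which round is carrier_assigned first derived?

4

Round 1: (iv) [IF priority_ship THEN packed]; (v) [IF backorder and stock_available and labeled THEN payment_cleared]; (vii) [IF notify_customer and fragile_item THEN route_local]. Adds packed, payment_cleared, route_local.
Round 2: (i) [IF packed THEN manifest_closed]; (vi) [IF payment_cleared and address_valid and priority_ship THEN stock_low]; (xi) [IF route_local THEN insured]. Adds manifest_closed, stock_low, insured.
Round 3: (iii) [IF stock_low and manifest_closed THEN split_shipment]; (x) [IF manifest_closed and insured THEN shipped]. Adds split_shipment, shipped.
Round 4: (xii) [IF split_shipment and insured THEN carrier_assigned]. Adds carrier_assigned.
carrier_assigned first appears in round 4.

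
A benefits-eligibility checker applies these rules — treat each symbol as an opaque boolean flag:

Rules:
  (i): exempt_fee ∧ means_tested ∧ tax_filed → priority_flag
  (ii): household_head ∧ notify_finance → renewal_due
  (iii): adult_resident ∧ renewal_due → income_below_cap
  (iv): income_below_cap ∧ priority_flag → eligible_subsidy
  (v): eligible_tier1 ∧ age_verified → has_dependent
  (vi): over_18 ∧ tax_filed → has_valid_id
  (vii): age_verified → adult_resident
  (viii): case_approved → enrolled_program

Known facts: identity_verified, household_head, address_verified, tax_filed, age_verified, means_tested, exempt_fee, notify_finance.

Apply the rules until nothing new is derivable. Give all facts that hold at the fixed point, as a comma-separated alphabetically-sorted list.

Round 1 — (i), (ii), (vii), derive priority_flag, renewal_due, adult_resident.
Round 2 — (iii), derive income_below_cap.
Round 3 — (iv), derive eligible_subsidy.

address_verified, adult_resident, age_verified, eligible_subsidy, exempt_fee, household_head, identity_verified, income_below_cap, means_tested, notify_finance, priority_flag, renewal_due, tax_filed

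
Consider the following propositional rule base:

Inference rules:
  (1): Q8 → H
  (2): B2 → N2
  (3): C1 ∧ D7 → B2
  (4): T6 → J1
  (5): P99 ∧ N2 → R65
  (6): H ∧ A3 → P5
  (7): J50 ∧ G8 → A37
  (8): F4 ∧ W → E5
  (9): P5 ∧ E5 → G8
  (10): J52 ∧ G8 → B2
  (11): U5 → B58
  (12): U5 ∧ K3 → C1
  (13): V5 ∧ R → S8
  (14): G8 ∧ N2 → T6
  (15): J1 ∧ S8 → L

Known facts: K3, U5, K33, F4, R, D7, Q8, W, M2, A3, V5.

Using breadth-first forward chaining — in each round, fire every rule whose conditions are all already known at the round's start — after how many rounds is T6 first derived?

Round 1 fires (1), (8), (11), (12), (13), giving H, E5, B58, C1, S8.
Round 2 fires (3), (6), giving B2, P5.
Round 3 fires (2), (9), giving N2, G8.
Round 4 fires (14), giving T6.
T6 first appears in round 4.

4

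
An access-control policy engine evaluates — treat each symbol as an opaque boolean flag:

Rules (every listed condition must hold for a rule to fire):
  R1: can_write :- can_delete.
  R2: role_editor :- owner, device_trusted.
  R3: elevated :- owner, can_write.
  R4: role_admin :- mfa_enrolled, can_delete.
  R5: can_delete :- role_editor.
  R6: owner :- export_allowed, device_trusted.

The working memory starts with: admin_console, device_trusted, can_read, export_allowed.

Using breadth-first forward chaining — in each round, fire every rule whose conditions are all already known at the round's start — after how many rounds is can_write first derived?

4

Round 1: R6 [owner :- export_allowed, device_trusted.]. Adds owner.
Round 2: R2 [role_editor :- owner, device_trusted.]. Adds role_editor.
Round 3: R5 [can_delete :- role_editor.]. Adds can_delete.
Round 4: R1 [can_write :- can_delete.]. Adds can_write.
can_write first appears in round 4.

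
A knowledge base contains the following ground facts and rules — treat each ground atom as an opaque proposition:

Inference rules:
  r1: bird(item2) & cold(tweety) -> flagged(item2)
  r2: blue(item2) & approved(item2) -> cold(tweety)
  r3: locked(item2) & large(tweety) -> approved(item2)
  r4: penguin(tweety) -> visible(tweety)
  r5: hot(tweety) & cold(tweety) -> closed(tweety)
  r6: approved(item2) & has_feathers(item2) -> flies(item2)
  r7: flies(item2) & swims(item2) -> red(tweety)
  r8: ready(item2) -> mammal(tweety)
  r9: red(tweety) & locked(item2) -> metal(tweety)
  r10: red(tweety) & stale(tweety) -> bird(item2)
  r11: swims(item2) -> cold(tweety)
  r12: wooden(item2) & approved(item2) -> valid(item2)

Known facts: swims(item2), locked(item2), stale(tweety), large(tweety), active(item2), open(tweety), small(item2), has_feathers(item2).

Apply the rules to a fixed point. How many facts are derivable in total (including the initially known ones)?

Round 1: r3 [locked(item2) & large(tweety) -> approved(item2)]; r11 [swims(item2) -> cold(tweety)]. Adds approved(item2), cold(tweety).
Round 2: r6 [approved(item2) & has_feathers(item2) -> flies(item2)]. Adds flies(item2).
Round 3: r7 [flies(item2) & swims(item2) -> red(tweety)]. Adds red(tweety).
Round 4: r9 [red(tweety) & locked(item2) -> metal(tweety)]; r10 [red(tweety) & stale(tweety) -> bird(item2)]. Adds metal(tweety), bird(item2).
Round 5: r1 [bird(item2) & cold(tweety) -> flagged(item2)]. Adds flagged(item2).
Closure: {active(item2), approved(item2), bird(item2), cold(tweety), flagged(item2), flies(item2), has_feathers(item2), large(tweety), locked(item2), metal(tweety), open(tweety), red(tweety), small(item2), stale(tweety), swims(item2)} — 15 facts.

15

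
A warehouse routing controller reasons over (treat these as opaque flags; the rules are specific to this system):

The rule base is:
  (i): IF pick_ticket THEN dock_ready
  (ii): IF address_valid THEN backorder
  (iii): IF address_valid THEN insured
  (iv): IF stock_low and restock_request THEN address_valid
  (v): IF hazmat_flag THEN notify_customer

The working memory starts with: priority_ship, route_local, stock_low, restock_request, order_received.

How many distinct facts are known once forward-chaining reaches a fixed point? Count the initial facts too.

Round 1 — (iv), derive address_valid.
Round 2 — (ii), (iii), derive backorder, insured.
Closure: {address_valid, backorder, insured, order_received, priority_ship, restock_request, route_local, stock_low} — 8 facts.

8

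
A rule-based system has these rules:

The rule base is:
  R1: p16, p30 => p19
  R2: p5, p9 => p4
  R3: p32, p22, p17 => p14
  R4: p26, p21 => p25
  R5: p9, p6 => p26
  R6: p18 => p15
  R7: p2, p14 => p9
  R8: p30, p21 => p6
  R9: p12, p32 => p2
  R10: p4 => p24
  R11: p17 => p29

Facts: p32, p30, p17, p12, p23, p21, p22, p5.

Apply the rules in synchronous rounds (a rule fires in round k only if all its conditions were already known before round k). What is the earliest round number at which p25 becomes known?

4

Round 1: R3 [p32, p22, p17 => p14]; R8 [p30, p21 => p6]; R9 [p12, p32 => p2]; R11 [p17 => p29]. Adds p14, p6, p2, p29.
Round 2: R7 [p2, p14 => p9]. Adds p9.
Round 3: R2 [p5, p9 => p4]; R5 [p9, p6 => p26]. Adds p4, p26.
Round 4: R4 [p26, p21 => p25]; R10 [p4 => p24]. Adds p25, p24.
p25 first appears in round 4.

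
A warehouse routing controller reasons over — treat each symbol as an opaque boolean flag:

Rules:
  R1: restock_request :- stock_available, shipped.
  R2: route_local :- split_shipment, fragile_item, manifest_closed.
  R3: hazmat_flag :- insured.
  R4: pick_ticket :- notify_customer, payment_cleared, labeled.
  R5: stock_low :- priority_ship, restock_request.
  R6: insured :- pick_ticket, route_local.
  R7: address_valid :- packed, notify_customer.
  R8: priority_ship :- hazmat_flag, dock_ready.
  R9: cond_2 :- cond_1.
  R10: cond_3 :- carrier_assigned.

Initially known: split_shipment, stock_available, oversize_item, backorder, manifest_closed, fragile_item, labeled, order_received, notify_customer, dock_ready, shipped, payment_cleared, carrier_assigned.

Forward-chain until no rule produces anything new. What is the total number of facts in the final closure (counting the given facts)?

Round 1: R1 [restock_request :- stock_available, shipped.]; R2 [route_local :- split_shipment, fragile_item, manifest_closed.]; R4 [pick_ticket :- notify_customer, payment_cleared, labeled.]; R10 [cond_3 :- carrier_assigned.]. New: restock_request, route_local, pick_ticket, cond_3.
Round 2: R6 [insured :- pick_ticket, route_local.]. New: insured.
Round 3: R3 [hazmat_flag :- insured.]. New: hazmat_flag.
Round 4: R8 [priority_ship :- hazmat_flag, dock_ready.]. New: priority_ship.
Round 5: R5 [stock_low :- priority_ship, restock_request.]. New: stock_low.
Closure: {backorder, carrier_assigned, cond_3, dock_ready, fragile_item, hazmat_flag, insured, labeled, manifest_closed, notify_customer, order_received, oversize_item, payment_cleared, pick_ticket, priority_ship, restock_request, route_local, shipped, split_shipment, stock_available, stock_low} — 21 facts.

21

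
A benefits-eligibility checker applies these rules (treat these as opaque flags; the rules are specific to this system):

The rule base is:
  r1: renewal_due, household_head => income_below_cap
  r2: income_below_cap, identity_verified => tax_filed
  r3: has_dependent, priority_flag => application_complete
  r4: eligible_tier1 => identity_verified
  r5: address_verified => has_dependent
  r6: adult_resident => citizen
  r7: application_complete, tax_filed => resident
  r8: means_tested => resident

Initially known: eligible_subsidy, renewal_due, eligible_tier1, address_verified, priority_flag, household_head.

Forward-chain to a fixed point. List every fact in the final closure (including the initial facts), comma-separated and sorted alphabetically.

address_verified, application_complete, eligible_subsidy, eligible_tier1, has_dependent, household_head, identity_verified, income_below_cap, priority_flag, renewal_due, resident, tax_filed

[1] r1 [renewal_due, household_head => income_below_cap]; r4 [eligible_tier1 => identity_verified]; r5 [address_verified => has_dependent]. ⇒ new: income_below_cap, identity_verified, has_dependent.
[2] r2 [income_below_cap, identity_verified => tax_filed]; r3 [has_dependent, priority_flag => application_complete]. ⇒ new: tax_filed, application_complete.
[3] r7 [application_complete, tax_filed => resident]. ⇒ new: resident.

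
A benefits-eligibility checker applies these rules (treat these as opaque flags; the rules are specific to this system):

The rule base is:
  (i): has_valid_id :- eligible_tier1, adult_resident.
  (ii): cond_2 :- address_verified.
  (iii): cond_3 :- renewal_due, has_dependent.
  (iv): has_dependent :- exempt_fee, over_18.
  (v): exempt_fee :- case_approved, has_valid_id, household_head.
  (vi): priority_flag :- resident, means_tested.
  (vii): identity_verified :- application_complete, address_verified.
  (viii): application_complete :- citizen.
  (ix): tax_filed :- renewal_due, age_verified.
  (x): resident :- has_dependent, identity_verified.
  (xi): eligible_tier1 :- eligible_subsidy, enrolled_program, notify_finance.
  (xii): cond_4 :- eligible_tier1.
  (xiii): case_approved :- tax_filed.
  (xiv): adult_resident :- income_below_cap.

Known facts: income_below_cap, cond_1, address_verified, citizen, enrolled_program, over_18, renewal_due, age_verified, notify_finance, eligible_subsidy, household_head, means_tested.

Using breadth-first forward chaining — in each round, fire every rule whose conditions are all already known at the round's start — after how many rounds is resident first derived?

5

Round 1: (ii) [cond_2 :- address_verified.]; (viii) [application_complete :- citizen.]; (ix) [tax_filed :- renewal_due, age_verified.]; (xi) [eligible_tier1 :- eligible_subsidy, enrolled_program, notify_finance.]; (xiv) [adult_resident :- income_below_cap.]. New: cond_2, application_complete, tax_filed, eligible_tier1, adult_resident.
Round 2: (i) [has_valid_id :- eligible_tier1, adult_resident.]; (vii) [identity_verified :- application_complete, address_verified.]; (xii) [cond_4 :- eligible_tier1.]; (xiii) [case_approved :- tax_filed.]. New: has_valid_id, identity_verified, cond_4, case_approved.
Round 3: (v) [exempt_fee :- case_approved, has_valid_id, household_head.]. New: exempt_fee.
Round 4: (iv) [has_dependent :- exempt_fee, over_18.]. New: has_dependent.
Round 5: (iii) [cond_3 :- renewal_due, has_dependent.]; (x) [resident :- has_dependent, identity_verified.]. New: cond_3, resident.
resident first appears in round 5.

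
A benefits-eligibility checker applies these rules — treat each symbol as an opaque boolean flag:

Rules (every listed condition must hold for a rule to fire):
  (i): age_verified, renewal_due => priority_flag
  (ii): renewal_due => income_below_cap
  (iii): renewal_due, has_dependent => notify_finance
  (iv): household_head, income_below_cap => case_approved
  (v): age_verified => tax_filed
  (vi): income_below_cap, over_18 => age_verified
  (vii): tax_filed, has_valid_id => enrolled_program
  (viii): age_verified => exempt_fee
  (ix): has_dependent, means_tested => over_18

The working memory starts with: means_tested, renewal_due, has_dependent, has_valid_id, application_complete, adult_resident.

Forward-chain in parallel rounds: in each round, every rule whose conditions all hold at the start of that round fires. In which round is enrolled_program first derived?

[1] (ii) [renewal_due => income_below_cap]; (iii) [renewal_due, has_dependent => notify_finance]; (ix) [has_dependent, means_tested => over_18]. ⇒ new: income_below_cap, notify_finance, over_18.
[2] (vi) [income_below_cap, over_18 => age_verified]. ⇒ new: age_verified.
[3] (i) [age_verified, renewal_due => priority_flag]; (v) [age_verified => tax_filed]; (viii) [age_verified => exempt_fee]. ⇒ new: priority_flag, tax_filed, exempt_fee.
[4] (vii) [tax_filed, has_valid_id => enrolled_program]. ⇒ new: enrolled_program.
enrolled_program first appears in round 4.

4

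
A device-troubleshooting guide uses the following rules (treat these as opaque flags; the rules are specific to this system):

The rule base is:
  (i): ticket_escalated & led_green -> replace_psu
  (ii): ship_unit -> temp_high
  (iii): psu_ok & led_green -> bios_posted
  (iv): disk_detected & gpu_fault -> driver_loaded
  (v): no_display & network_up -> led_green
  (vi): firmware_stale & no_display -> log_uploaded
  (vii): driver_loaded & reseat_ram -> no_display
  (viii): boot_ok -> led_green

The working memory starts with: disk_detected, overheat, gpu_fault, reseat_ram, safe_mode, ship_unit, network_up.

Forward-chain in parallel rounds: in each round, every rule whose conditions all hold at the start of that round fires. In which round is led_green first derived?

Round 1: (ii) [ship_unit -> temp_high]; (iv) [disk_detected & gpu_fault -> driver_loaded]. New: temp_high, driver_loaded.
Round 2: (vii) [driver_loaded & reseat_ram -> no_display]. New: no_display.
Round 3: (v) [no_display & network_up -> led_green]. New: led_green.
led_green first appears in round 3.

3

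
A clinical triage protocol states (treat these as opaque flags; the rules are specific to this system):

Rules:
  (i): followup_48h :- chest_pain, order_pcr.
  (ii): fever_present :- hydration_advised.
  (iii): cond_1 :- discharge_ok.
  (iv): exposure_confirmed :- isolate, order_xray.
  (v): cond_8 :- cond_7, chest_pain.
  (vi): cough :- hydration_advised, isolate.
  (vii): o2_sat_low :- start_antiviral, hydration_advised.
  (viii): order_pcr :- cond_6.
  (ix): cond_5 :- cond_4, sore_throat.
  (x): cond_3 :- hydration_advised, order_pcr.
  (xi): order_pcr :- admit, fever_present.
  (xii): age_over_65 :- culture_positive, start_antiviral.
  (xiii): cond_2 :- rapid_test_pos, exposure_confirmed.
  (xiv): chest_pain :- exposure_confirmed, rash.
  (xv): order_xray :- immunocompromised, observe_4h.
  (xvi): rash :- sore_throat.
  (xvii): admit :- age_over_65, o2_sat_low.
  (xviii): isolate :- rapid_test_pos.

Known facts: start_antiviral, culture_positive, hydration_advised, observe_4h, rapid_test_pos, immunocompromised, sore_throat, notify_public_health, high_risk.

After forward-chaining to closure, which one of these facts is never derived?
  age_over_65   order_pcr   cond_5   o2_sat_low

Round 1: (ii) [fever_present :- hydration_advised.]; (vii) [o2_sat_low :- start_antiviral, hydration_advised.]; (xii) [age_over_65 :- culture_positive, start_antiviral.]; (xv) [order_xray :- immunocompromised, observe_4h.]; (xvi) [rash :- sore_throat.]; (xviii) [isolate :- rapid_test_pos.]. New: fever_present, o2_sat_low, age_over_65, order_xray, rash, isolate.
Round 2: (iv) [exposure_confirmed :- isolate, order_xray.]; (vi) [cough :- hydration_advised, isolate.]; (xvii) [admit :- age_over_65, o2_sat_low.]. New: exposure_confirmed, cough, admit.
Round 3: (xi) [order_pcr :- admit, fever_present.]; (xiii) [cond_2 :- rapid_test_pos, exposure_confirmed.]; (xiv) [chest_pain :- exposure_confirmed, rash.]. New: order_pcr, cond_2, chest_pain.
Round 4: (i) [followup_48h :- chest_pain, order_pcr.]; (x) [cond_3 :- hydration_advised, order_pcr.]. New: followup_48h, cond_3.
Derived: o2_sat_low (round 1), order_pcr (round 3), age_over_65 (round 1). cond_5 never appears in any round.

cond_5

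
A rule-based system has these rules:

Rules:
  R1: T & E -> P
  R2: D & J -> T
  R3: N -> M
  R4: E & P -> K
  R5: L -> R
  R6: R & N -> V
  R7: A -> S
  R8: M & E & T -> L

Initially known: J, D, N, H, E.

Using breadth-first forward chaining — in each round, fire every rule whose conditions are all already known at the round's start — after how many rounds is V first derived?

Round 1: R2 [D & J -> T]; R3 [N -> M]. New: T, M.
Round 2: R1 [T & E -> P]; R8 [M & E & T -> L]. New: P, L.
Round 3: R4 [E & P -> K]; R5 [L -> R]. New: K, R.
Round 4: R6 [R & N -> V]. New: V.
V first appears in round 4.

4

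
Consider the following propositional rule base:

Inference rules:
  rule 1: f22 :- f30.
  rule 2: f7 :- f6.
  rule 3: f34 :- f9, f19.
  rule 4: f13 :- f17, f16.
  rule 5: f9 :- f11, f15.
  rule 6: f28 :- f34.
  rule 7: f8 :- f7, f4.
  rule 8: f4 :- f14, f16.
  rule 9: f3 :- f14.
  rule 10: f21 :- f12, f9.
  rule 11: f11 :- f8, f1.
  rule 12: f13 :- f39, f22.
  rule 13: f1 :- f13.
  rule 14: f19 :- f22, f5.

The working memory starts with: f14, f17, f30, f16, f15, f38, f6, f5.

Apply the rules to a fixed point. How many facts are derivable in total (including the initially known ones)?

Round 1: rule 1 [f22 :- f30.]; rule 2 [f7 :- f6.]; rule 4 [f13 :- f17, f16.]; rule 8 [f4 :- f14, f16.]; rule 9 [f3 :- f14.]. New: f22, f7, f13, f4, f3.
Round 2: rule 7 [f8 :- f7, f4.]; rule 13 [f1 :- f13.]; rule 14 [f19 :- f22, f5.]. New: f8, f1, f19.
Round 3: rule 11 [f11 :- f8, f1.]. New: f11.
Round 4: rule 5 [f9 :- f11, f15.]. New: f9.
Round 5: rule 3 [f34 :- f9, f19.]. New: f34.
Round 6: rule 6 [f28 :- f34.]. New: f28.
Closure: {f1, f11, f13, f14, f15, f16, f17, f19, f22, f28, f3, f30, f34, f38, f4, f5, f6, f7, f8, f9} — 20 facts.

20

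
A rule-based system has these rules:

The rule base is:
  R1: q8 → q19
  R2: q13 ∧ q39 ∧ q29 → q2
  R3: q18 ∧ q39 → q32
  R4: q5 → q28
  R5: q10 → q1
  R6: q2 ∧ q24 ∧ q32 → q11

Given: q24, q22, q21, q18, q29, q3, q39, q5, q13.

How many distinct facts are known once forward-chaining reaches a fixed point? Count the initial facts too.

Round 1 — R2, R3, R4, derive q2, q32, q28.
Round 2 — R6, derive q11.
Closure: {q11, q13, q18, q2, q21, q22, q24, q28, q29, q3, q32, q39, q5} — 13 facts.

13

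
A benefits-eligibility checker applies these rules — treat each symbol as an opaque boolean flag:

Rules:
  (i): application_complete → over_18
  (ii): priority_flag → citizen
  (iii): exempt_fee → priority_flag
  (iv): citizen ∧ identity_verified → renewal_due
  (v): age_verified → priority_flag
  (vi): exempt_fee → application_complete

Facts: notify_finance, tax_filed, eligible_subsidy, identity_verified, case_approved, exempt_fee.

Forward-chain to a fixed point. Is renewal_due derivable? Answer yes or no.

yes

Round 1 — (iii), (vi), derive priority_flag, application_complete.
Round 2 — (i), (ii), derive over_18, citizen.
Round 3 — (iv), derive renewal_due.
renewal_due appears in round 3, so it is derivable.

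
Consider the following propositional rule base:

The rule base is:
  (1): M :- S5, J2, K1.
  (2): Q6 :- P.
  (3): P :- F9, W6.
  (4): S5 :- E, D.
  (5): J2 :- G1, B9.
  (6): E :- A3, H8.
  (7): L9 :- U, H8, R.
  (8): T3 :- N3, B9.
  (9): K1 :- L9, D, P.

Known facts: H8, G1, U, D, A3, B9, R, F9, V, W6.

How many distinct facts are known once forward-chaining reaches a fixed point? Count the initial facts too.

18

Round 1: (3) [P :- F9, W6.]; (5) [J2 :- G1, B9.]; (6) [E :- A3, H8.]; (7) [L9 :- U, H8, R.]. New: P, J2, E, L9.
Round 2: (2) [Q6 :- P.]; (4) [S5 :- E, D.]; (9) [K1 :- L9, D, P.]. New: Q6, S5, K1.
Round 3: (1) [M :- S5, J2, K1.]. New: M.
Closure: {A3, B9, D, E, F9, G1, H8, J2, K1, L9, M, P, Q6, R, S5, U, V, W6} — 18 facts.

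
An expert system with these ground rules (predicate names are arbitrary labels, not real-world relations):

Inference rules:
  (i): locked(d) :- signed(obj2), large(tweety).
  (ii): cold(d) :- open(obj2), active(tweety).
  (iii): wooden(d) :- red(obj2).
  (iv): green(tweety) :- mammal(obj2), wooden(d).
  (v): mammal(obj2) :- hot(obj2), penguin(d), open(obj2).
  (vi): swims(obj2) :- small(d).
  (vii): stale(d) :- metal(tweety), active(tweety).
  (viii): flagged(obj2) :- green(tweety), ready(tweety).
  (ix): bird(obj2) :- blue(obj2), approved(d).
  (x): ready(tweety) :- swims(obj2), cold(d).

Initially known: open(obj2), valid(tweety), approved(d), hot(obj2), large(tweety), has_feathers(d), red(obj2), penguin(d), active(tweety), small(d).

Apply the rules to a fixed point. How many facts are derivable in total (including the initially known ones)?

17

Round 1: (ii) [cold(d) :- open(obj2), active(tweety).]; (iii) [wooden(d) :- red(obj2).]; (v) [mammal(obj2) :- hot(obj2), penguin(d), open(obj2).]; (vi) [swims(obj2) :- small(d).]. New: cold(d), wooden(d), mammal(obj2), swims(obj2).
Round 2: (iv) [green(tweety) :- mammal(obj2), wooden(d).]; (x) [ready(tweety) :- swims(obj2), cold(d).]. New: green(tweety), ready(tweety).
Round 3: (viii) [flagged(obj2) :- green(tweety), ready(tweety).]. New: flagged(obj2).
Closure: {active(tweety), approved(d), cold(d), flagged(obj2), green(tweety), has_feathers(d), hot(obj2), large(tweety), mammal(obj2), open(obj2), penguin(d), ready(tweety), red(obj2), small(d), swims(obj2), valid(tweety), wooden(d)} — 17 facts.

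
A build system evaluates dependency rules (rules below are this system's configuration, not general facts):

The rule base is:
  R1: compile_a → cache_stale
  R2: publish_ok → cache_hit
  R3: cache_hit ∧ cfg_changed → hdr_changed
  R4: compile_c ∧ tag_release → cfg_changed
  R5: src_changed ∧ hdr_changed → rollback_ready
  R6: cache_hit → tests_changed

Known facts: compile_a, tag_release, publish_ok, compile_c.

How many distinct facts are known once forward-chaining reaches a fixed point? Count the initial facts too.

9

Round 1 fires R1, R2, R4, giving cache_stale, cache_hit, cfg_changed.
Round 2 fires R3, R6, giving hdr_changed, tests_changed.
Closure: {cache_hit, cache_stale, cfg_changed, compile_a, compile_c, hdr_changed, publish_ok, tag_release, tests_changed} — 9 facts.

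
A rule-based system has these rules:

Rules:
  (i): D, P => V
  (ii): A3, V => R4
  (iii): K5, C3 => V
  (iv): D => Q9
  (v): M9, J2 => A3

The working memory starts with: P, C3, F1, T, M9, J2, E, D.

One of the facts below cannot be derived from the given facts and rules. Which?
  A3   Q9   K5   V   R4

[1] (i) [D, P => V]; (iv) [D => Q9]; (v) [M9, J2 => A3]. ⇒ new: V, Q9, A3.
[2] (ii) [A3, V => R4]. ⇒ new: R4.
Derived: A3 (round 1), V (round 1), Q9 (round 1), R4 (round 2). K5 never appears in any round.

K5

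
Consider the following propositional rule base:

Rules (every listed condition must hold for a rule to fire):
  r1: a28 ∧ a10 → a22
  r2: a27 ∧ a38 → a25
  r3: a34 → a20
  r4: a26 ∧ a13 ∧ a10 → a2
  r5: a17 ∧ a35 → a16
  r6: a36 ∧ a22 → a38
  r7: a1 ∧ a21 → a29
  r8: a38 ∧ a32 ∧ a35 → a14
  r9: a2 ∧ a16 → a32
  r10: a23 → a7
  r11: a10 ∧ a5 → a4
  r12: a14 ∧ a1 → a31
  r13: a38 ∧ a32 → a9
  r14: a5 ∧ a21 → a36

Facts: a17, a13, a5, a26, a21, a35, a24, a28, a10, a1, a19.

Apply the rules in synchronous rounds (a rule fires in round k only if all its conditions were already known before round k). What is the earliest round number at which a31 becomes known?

[1] r1 [a28 ∧ a10 → a22]; r4 [a26 ∧ a13 ∧ a10 → a2]; r5 [a17 ∧ a35 → a16]; r7 [a1 ∧ a21 → a29]; r11 [a10 ∧ a5 → a4]; r14 [a5 ∧ a21 → a36]. ⇒ new: a22, a2, a16, a29, a4, a36.
[2] r6 [a36 ∧ a22 → a38]; r9 [a2 ∧ a16 → a32]. ⇒ new: a38, a32.
[3] r8 [a38 ∧ a32 ∧ a35 → a14]; r13 [a38 ∧ a32 → a9]. ⇒ new: a14, a9.
[4] r12 [a14 ∧ a1 → a31]. ⇒ new: a31.
a31 first appears in round 4.

4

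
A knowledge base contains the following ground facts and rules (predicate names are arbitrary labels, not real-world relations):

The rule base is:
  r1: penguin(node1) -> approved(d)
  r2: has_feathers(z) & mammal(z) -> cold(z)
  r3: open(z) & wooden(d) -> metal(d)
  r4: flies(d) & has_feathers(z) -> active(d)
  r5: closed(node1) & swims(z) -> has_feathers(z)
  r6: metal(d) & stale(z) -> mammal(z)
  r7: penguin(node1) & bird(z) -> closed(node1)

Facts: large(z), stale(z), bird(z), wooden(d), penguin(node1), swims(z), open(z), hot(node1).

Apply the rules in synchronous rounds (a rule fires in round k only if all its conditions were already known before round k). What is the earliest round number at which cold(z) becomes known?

3

Round 1 fires r1, r3, r7, giving approved(d), metal(d), closed(node1).
Round 2 fires r5, r6, giving has_feathers(z), mammal(z).
Round 3 fires r2, giving cold(z).
cold(z) first appears in round 3.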